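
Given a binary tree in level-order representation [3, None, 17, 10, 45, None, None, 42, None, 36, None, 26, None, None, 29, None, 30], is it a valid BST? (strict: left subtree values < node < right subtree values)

Level-order array: [3, None, 17, 10, 45, None, None, 42, None, 36, None, 26, None, None, 29, None, 30]
Validate using subtree bounds (lo, hi): at each node, require lo < value < hi,
then recurse left with hi=value and right with lo=value.
Preorder trace (stopping at first violation):
  at node 3 with bounds (-inf, +inf): OK
  at node 17 with bounds (3, +inf): OK
  at node 10 with bounds (3, 17): OK
  at node 45 with bounds (17, +inf): OK
  at node 42 with bounds (17, 45): OK
  at node 36 with bounds (17, 42): OK
  at node 26 with bounds (17, 36): OK
  at node 29 with bounds (26, 36): OK
  at node 30 with bounds (29, 36): OK
No violation found at any node.
Result: Valid BST


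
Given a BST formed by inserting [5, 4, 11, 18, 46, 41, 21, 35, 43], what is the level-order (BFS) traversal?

Tree insertion order: [5, 4, 11, 18, 46, 41, 21, 35, 43]
Tree (level-order array): [5, 4, 11, None, None, None, 18, None, 46, 41, None, 21, 43, None, 35]
BFS from the root, enqueuing left then right child of each popped node:
  queue [5] -> pop 5, enqueue [4, 11], visited so far: [5]
  queue [4, 11] -> pop 4, enqueue [none], visited so far: [5, 4]
  queue [11] -> pop 11, enqueue [18], visited so far: [5, 4, 11]
  queue [18] -> pop 18, enqueue [46], visited so far: [5, 4, 11, 18]
  queue [46] -> pop 46, enqueue [41], visited so far: [5, 4, 11, 18, 46]
  queue [41] -> pop 41, enqueue [21, 43], visited so far: [5, 4, 11, 18, 46, 41]
  queue [21, 43] -> pop 21, enqueue [35], visited so far: [5, 4, 11, 18, 46, 41, 21]
  queue [43, 35] -> pop 43, enqueue [none], visited so far: [5, 4, 11, 18, 46, 41, 21, 43]
  queue [35] -> pop 35, enqueue [none], visited so far: [5, 4, 11, 18, 46, 41, 21, 43, 35]
Result: [5, 4, 11, 18, 46, 41, 21, 43, 35]


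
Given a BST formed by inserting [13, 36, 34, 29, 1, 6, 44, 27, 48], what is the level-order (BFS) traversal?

Tree insertion order: [13, 36, 34, 29, 1, 6, 44, 27, 48]
Tree (level-order array): [13, 1, 36, None, 6, 34, 44, None, None, 29, None, None, 48, 27]
BFS from the root, enqueuing left then right child of each popped node:
  queue [13] -> pop 13, enqueue [1, 36], visited so far: [13]
  queue [1, 36] -> pop 1, enqueue [6], visited so far: [13, 1]
  queue [36, 6] -> pop 36, enqueue [34, 44], visited so far: [13, 1, 36]
  queue [6, 34, 44] -> pop 6, enqueue [none], visited so far: [13, 1, 36, 6]
  queue [34, 44] -> pop 34, enqueue [29], visited so far: [13, 1, 36, 6, 34]
  queue [44, 29] -> pop 44, enqueue [48], visited so far: [13, 1, 36, 6, 34, 44]
  queue [29, 48] -> pop 29, enqueue [27], visited so far: [13, 1, 36, 6, 34, 44, 29]
  queue [48, 27] -> pop 48, enqueue [none], visited so far: [13, 1, 36, 6, 34, 44, 29, 48]
  queue [27] -> pop 27, enqueue [none], visited so far: [13, 1, 36, 6, 34, 44, 29, 48, 27]
Result: [13, 1, 36, 6, 34, 44, 29, 48, 27]


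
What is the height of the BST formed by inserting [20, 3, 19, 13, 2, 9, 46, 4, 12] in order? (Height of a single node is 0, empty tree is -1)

Insertion order: [20, 3, 19, 13, 2, 9, 46, 4, 12]
Tree (level-order array): [20, 3, 46, 2, 19, None, None, None, None, 13, None, 9, None, 4, 12]
Compute height bottom-up (empty subtree = -1):
  height(2) = 1 + max(-1, -1) = 0
  height(4) = 1 + max(-1, -1) = 0
  height(12) = 1 + max(-1, -1) = 0
  height(9) = 1 + max(0, 0) = 1
  height(13) = 1 + max(1, -1) = 2
  height(19) = 1 + max(2, -1) = 3
  height(3) = 1 + max(0, 3) = 4
  height(46) = 1 + max(-1, -1) = 0
  height(20) = 1 + max(4, 0) = 5
Height = 5


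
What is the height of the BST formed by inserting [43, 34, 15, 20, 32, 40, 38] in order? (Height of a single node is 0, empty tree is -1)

Insertion order: [43, 34, 15, 20, 32, 40, 38]
Tree (level-order array): [43, 34, None, 15, 40, None, 20, 38, None, None, 32]
Compute height bottom-up (empty subtree = -1):
  height(32) = 1 + max(-1, -1) = 0
  height(20) = 1 + max(-1, 0) = 1
  height(15) = 1 + max(-1, 1) = 2
  height(38) = 1 + max(-1, -1) = 0
  height(40) = 1 + max(0, -1) = 1
  height(34) = 1 + max(2, 1) = 3
  height(43) = 1 + max(3, -1) = 4
Height = 4


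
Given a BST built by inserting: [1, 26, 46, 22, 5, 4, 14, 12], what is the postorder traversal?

Tree insertion order: [1, 26, 46, 22, 5, 4, 14, 12]
Tree (level-order array): [1, None, 26, 22, 46, 5, None, None, None, 4, 14, None, None, 12]
Postorder traversal: [4, 12, 14, 5, 22, 46, 26, 1]


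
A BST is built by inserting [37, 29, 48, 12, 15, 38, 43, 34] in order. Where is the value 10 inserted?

Starting tree (level order): [37, 29, 48, 12, 34, 38, None, None, 15, None, None, None, 43]
Insertion path: 37 -> 29 -> 12
Result: insert 10 as left child of 12
Final tree (level order): [37, 29, 48, 12, 34, 38, None, 10, 15, None, None, None, 43]


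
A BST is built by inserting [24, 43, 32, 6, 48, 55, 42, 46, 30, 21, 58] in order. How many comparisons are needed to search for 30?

Search path for 30: 24 -> 43 -> 32 -> 30
Found: True
Comparisons: 4


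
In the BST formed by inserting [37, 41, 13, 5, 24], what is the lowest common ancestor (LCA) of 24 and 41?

Tree insertion order: [37, 41, 13, 5, 24]
Tree (level-order array): [37, 13, 41, 5, 24]
In a BST, the LCA of p=24, q=41 is the first node v on the
root-to-leaf path with p <= v <= q (go left if both < v, right if both > v).
Walk from root:
  at 37: 24 <= 37 <= 41, this is the LCA
LCA = 37


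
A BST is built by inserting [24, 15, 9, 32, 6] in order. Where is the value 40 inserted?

Starting tree (level order): [24, 15, 32, 9, None, None, None, 6]
Insertion path: 24 -> 32
Result: insert 40 as right child of 32
Final tree (level order): [24, 15, 32, 9, None, None, 40, 6]


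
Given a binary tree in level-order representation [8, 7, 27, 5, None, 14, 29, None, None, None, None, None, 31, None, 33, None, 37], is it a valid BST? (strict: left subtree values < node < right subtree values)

Level-order array: [8, 7, 27, 5, None, 14, 29, None, None, None, None, None, 31, None, 33, None, 37]
Validate using subtree bounds (lo, hi): at each node, require lo < value < hi,
then recurse left with hi=value and right with lo=value.
Preorder trace (stopping at first violation):
  at node 8 with bounds (-inf, +inf): OK
  at node 7 with bounds (-inf, 8): OK
  at node 5 with bounds (-inf, 7): OK
  at node 27 with bounds (8, +inf): OK
  at node 14 with bounds (8, 27): OK
  at node 29 with bounds (27, +inf): OK
  at node 31 with bounds (29, +inf): OK
  at node 33 with bounds (31, +inf): OK
  at node 37 with bounds (33, +inf): OK
No violation found at any node.
Result: Valid BST


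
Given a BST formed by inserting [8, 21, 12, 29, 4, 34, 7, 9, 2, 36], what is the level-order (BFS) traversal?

Tree insertion order: [8, 21, 12, 29, 4, 34, 7, 9, 2, 36]
Tree (level-order array): [8, 4, 21, 2, 7, 12, 29, None, None, None, None, 9, None, None, 34, None, None, None, 36]
BFS from the root, enqueuing left then right child of each popped node:
  queue [8] -> pop 8, enqueue [4, 21], visited so far: [8]
  queue [4, 21] -> pop 4, enqueue [2, 7], visited so far: [8, 4]
  queue [21, 2, 7] -> pop 21, enqueue [12, 29], visited so far: [8, 4, 21]
  queue [2, 7, 12, 29] -> pop 2, enqueue [none], visited so far: [8, 4, 21, 2]
  queue [7, 12, 29] -> pop 7, enqueue [none], visited so far: [8, 4, 21, 2, 7]
  queue [12, 29] -> pop 12, enqueue [9], visited so far: [8, 4, 21, 2, 7, 12]
  queue [29, 9] -> pop 29, enqueue [34], visited so far: [8, 4, 21, 2, 7, 12, 29]
  queue [9, 34] -> pop 9, enqueue [none], visited so far: [8, 4, 21, 2, 7, 12, 29, 9]
  queue [34] -> pop 34, enqueue [36], visited so far: [8, 4, 21, 2, 7, 12, 29, 9, 34]
  queue [36] -> pop 36, enqueue [none], visited so far: [8, 4, 21, 2, 7, 12, 29, 9, 34, 36]
Result: [8, 4, 21, 2, 7, 12, 29, 9, 34, 36]


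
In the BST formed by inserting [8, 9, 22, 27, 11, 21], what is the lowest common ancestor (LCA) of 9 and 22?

Tree insertion order: [8, 9, 22, 27, 11, 21]
Tree (level-order array): [8, None, 9, None, 22, 11, 27, None, 21]
In a BST, the LCA of p=9, q=22 is the first node v on the
root-to-leaf path with p <= v <= q (go left if both < v, right if both > v).
Walk from root:
  at 8: both 9 and 22 > 8, go right
  at 9: 9 <= 9 <= 22, this is the LCA
LCA = 9


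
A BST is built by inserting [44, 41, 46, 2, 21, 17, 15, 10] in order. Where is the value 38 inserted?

Starting tree (level order): [44, 41, 46, 2, None, None, None, None, 21, 17, None, 15, None, 10]
Insertion path: 44 -> 41 -> 2 -> 21
Result: insert 38 as right child of 21
Final tree (level order): [44, 41, 46, 2, None, None, None, None, 21, 17, 38, 15, None, None, None, 10]


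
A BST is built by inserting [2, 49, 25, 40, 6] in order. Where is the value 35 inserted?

Starting tree (level order): [2, None, 49, 25, None, 6, 40]
Insertion path: 2 -> 49 -> 25 -> 40
Result: insert 35 as left child of 40
Final tree (level order): [2, None, 49, 25, None, 6, 40, None, None, 35]


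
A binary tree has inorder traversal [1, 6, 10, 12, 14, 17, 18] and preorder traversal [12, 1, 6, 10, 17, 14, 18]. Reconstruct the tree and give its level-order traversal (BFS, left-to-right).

Inorder:  [1, 6, 10, 12, 14, 17, 18]
Preorder: [12, 1, 6, 10, 17, 14, 18]
Algorithm: preorder visits root first, so consume preorder in order;
for each root, split the current inorder slice at that value into
left-subtree inorder and right-subtree inorder, then recurse.
Recursive splits:
  root=12; inorder splits into left=[1, 6, 10], right=[14, 17, 18]
  root=1; inorder splits into left=[], right=[6, 10]
  root=6; inorder splits into left=[], right=[10]
  root=10; inorder splits into left=[], right=[]
  root=17; inorder splits into left=[14], right=[18]
  root=14; inorder splits into left=[], right=[]
  root=18; inorder splits into left=[], right=[]
Reconstructed level-order: [12, 1, 17, 6, 14, 18, 10]


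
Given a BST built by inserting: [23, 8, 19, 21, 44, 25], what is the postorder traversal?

Tree insertion order: [23, 8, 19, 21, 44, 25]
Tree (level-order array): [23, 8, 44, None, 19, 25, None, None, 21]
Postorder traversal: [21, 19, 8, 25, 44, 23]


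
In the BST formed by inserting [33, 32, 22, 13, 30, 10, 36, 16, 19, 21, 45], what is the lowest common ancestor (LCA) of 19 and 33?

Tree insertion order: [33, 32, 22, 13, 30, 10, 36, 16, 19, 21, 45]
Tree (level-order array): [33, 32, 36, 22, None, None, 45, 13, 30, None, None, 10, 16, None, None, None, None, None, 19, None, 21]
In a BST, the LCA of p=19, q=33 is the first node v on the
root-to-leaf path with p <= v <= q (go left if both < v, right if both > v).
Walk from root:
  at 33: 19 <= 33 <= 33, this is the LCA
LCA = 33


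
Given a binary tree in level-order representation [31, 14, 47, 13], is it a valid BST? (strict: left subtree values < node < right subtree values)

Level-order array: [31, 14, 47, 13]
Validate using subtree bounds (lo, hi): at each node, require lo < value < hi,
then recurse left with hi=value and right with lo=value.
Preorder trace (stopping at first violation):
  at node 31 with bounds (-inf, +inf): OK
  at node 14 with bounds (-inf, 31): OK
  at node 13 with bounds (-inf, 14): OK
  at node 47 with bounds (31, +inf): OK
No violation found at any node.
Result: Valid BST


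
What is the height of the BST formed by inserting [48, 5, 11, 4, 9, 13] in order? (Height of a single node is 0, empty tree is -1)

Insertion order: [48, 5, 11, 4, 9, 13]
Tree (level-order array): [48, 5, None, 4, 11, None, None, 9, 13]
Compute height bottom-up (empty subtree = -1):
  height(4) = 1 + max(-1, -1) = 0
  height(9) = 1 + max(-1, -1) = 0
  height(13) = 1 + max(-1, -1) = 0
  height(11) = 1 + max(0, 0) = 1
  height(5) = 1 + max(0, 1) = 2
  height(48) = 1 + max(2, -1) = 3
Height = 3


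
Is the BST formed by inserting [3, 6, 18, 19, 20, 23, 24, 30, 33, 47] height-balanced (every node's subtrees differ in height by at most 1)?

Tree (level-order array): [3, None, 6, None, 18, None, 19, None, 20, None, 23, None, 24, None, 30, None, 33, None, 47]
Definition: a tree is height-balanced if, at every node, |h(left) - h(right)| <= 1 (empty subtree has height -1).
Bottom-up per-node check:
  node 47: h_left=-1, h_right=-1, diff=0 [OK], height=0
  node 33: h_left=-1, h_right=0, diff=1 [OK], height=1
  node 30: h_left=-1, h_right=1, diff=2 [FAIL (|-1-1|=2 > 1)], height=2
  node 24: h_left=-1, h_right=2, diff=3 [FAIL (|-1-2|=3 > 1)], height=3
  node 23: h_left=-1, h_right=3, diff=4 [FAIL (|-1-3|=4 > 1)], height=4
  node 20: h_left=-1, h_right=4, diff=5 [FAIL (|-1-4|=5 > 1)], height=5
  node 19: h_left=-1, h_right=5, diff=6 [FAIL (|-1-5|=6 > 1)], height=6
  node 18: h_left=-1, h_right=6, diff=7 [FAIL (|-1-6|=7 > 1)], height=7
  node 6: h_left=-1, h_right=7, diff=8 [FAIL (|-1-7|=8 > 1)], height=8
  node 3: h_left=-1, h_right=8, diff=9 [FAIL (|-1-8|=9 > 1)], height=9
Node 30 violates the condition: |-1 - 1| = 2 > 1.
Result: Not balanced


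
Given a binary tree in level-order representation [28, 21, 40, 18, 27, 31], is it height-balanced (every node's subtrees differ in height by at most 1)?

Tree (level-order array): [28, 21, 40, 18, 27, 31]
Definition: a tree is height-balanced if, at every node, |h(left) - h(right)| <= 1 (empty subtree has height -1).
Bottom-up per-node check:
  node 18: h_left=-1, h_right=-1, diff=0 [OK], height=0
  node 27: h_left=-1, h_right=-1, diff=0 [OK], height=0
  node 21: h_left=0, h_right=0, diff=0 [OK], height=1
  node 31: h_left=-1, h_right=-1, diff=0 [OK], height=0
  node 40: h_left=0, h_right=-1, diff=1 [OK], height=1
  node 28: h_left=1, h_right=1, diff=0 [OK], height=2
All nodes satisfy the balance condition.
Result: Balanced


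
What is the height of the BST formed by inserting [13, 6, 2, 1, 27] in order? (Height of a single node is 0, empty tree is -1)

Insertion order: [13, 6, 2, 1, 27]
Tree (level-order array): [13, 6, 27, 2, None, None, None, 1]
Compute height bottom-up (empty subtree = -1):
  height(1) = 1 + max(-1, -1) = 0
  height(2) = 1 + max(0, -1) = 1
  height(6) = 1 + max(1, -1) = 2
  height(27) = 1 + max(-1, -1) = 0
  height(13) = 1 + max(2, 0) = 3
Height = 3


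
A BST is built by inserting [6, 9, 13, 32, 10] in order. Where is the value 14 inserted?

Starting tree (level order): [6, None, 9, None, 13, 10, 32]
Insertion path: 6 -> 9 -> 13 -> 32
Result: insert 14 as left child of 32
Final tree (level order): [6, None, 9, None, 13, 10, 32, None, None, 14]


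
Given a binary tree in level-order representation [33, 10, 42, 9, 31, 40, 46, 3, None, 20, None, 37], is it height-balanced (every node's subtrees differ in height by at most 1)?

Tree (level-order array): [33, 10, 42, 9, 31, 40, 46, 3, None, 20, None, 37]
Definition: a tree is height-balanced if, at every node, |h(left) - h(right)| <= 1 (empty subtree has height -1).
Bottom-up per-node check:
  node 3: h_left=-1, h_right=-1, diff=0 [OK], height=0
  node 9: h_left=0, h_right=-1, diff=1 [OK], height=1
  node 20: h_left=-1, h_right=-1, diff=0 [OK], height=0
  node 31: h_left=0, h_right=-1, diff=1 [OK], height=1
  node 10: h_left=1, h_right=1, diff=0 [OK], height=2
  node 37: h_left=-1, h_right=-1, diff=0 [OK], height=0
  node 40: h_left=0, h_right=-1, diff=1 [OK], height=1
  node 46: h_left=-1, h_right=-1, diff=0 [OK], height=0
  node 42: h_left=1, h_right=0, diff=1 [OK], height=2
  node 33: h_left=2, h_right=2, diff=0 [OK], height=3
All nodes satisfy the balance condition.
Result: Balanced


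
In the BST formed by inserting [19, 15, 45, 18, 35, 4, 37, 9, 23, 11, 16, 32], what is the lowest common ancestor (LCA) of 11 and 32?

Tree insertion order: [19, 15, 45, 18, 35, 4, 37, 9, 23, 11, 16, 32]
Tree (level-order array): [19, 15, 45, 4, 18, 35, None, None, 9, 16, None, 23, 37, None, 11, None, None, None, 32]
In a BST, the LCA of p=11, q=32 is the first node v on the
root-to-leaf path with p <= v <= q (go left if both < v, right if both > v).
Walk from root:
  at 19: 11 <= 19 <= 32, this is the LCA
LCA = 19


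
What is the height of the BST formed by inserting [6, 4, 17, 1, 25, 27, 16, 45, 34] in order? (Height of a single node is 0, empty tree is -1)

Insertion order: [6, 4, 17, 1, 25, 27, 16, 45, 34]
Tree (level-order array): [6, 4, 17, 1, None, 16, 25, None, None, None, None, None, 27, None, 45, 34]
Compute height bottom-up (empty subtree = -1):
  height(1) = 1 + max(-1, -1) = 0
  height(4) = 1 + max(0, -1) = 1
  height(16) = 1 + max(-1, -1) = 0
  height(34) = 1 + max(-1, -1) = 0
  height(45) = 1 + max(0, -1) = 1
  height(27) = 1 + max(-1, 1) = 2
  height(25) = 1 + max(-1, 2) = 3
  height(17) = 1 + max(0, 3) = 4
  height(6) = 1 + max(1, 4) = 5
Height = 5


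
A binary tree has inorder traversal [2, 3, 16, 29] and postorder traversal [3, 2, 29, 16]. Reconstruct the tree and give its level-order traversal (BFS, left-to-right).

Inorder:   [2, 3, 16, 29]
Postorder: [3, 2, 29, 16]
Algorithm: postorder visits root last, so walk postorder right-to-left;
each value is the root of the current inorder slice — split it at that
value, recurse on the right subtree first, then the left.
Recursive splits:
  root=16; inorder splits into left=[2, 3], right=[29]
  root=29; inorder splits into left=[], right=[]
  root=2; inorder splits into left=[], right=[3]
  root=3; inorder splits into left=[], right=[]
Reconstructed level-order: [16, 2, 29, 3]


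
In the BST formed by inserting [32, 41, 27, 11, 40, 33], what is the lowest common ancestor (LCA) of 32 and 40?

Tree insertion order: [32, 41, 27, 11, 40, 33]
Tree (level-order array): [32, 27, 41, 11, None, 40, None, None, None, 33]
In a BST, the LCA of p=32, q=40 is the first node v on the
root-to-leaf path with p <= v <= q (go left if both < v, right if both > v).
Walk from root:
  at 32: 32 <= 32 <= 40, this is the LCA
LCA = 32


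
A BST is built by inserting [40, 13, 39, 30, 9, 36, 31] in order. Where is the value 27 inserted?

Starting tree (level order): [40, 13, None, 9, 39, None, None, 30, None, None, 36, 31]
Insertion path: 40 -> 13 -> 39 -> 30
Result: insert 27 as left child of 30
Final tree (level order): [40, 13, None, 9, 39, None, None, 30, None, 27, 36, None, None, 31]


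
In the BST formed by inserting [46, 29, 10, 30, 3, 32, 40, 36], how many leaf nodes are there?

Tree built from: [46, 29, 10, 30, 3, 32, 40, 36]
Tree (level-order array): [46, 29, None, 10, 30, 3, None, None, 32, None, None, None, 40, 36]
Rule: A leaf has 0 children.
Per-node child counts:
  node 46: 1 child(ren)
  node 29: 2 child(ren)
  node 10: 1 child(ren)
  node 3: 0 child(ren)
  node 30: 1 child(ren)
  node 32: 1 child(ren)
  node 40: 1 child(ren)
  node 36: 0 child(ren)
Matching nodes: [3, 36]
Count of leaf nodes: 2


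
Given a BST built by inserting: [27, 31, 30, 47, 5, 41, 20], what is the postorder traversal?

Tree insertion order: [27, 31, 30, 47, 5, 41, 20]
Tree (level-order array): [27, 5, 31, None, 20, 30, 47, None, None, None, None, 41]
Postorder traversal: [20, 5, 30, 41, 47, 31, 27]


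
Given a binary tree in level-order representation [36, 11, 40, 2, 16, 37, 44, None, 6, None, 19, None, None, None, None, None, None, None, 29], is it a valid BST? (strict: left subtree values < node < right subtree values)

Level-order array: [36, 11, 40, 2, 16, 37, 44, None, 6, None, 19, None, None, None, None, None, None, None, 29]
Validate using subtree bounds (lo, hi): at each node, require lo < value < hi,
then recurse left with hi=value and right with lo=value.
Preorder trace (stopping at first violation):
  at node 36 with bounds (-inf, +inf): OK
  at node 11 with bounds (-inf, 36): OK
  at node 2 with bounds (-inf, 11): OK
  at node 6 with bounds (2, 11): OK
  at node 16 with bounds (11, 36): OK
  at node 19 with bounds (16, 36): OK
  at node 29 with bounds (19, 36): OK
  at node 40 with bounds (36, +inf): OK
  at node 37 with bounds (36, 40): OK
  at node 44 with bounds (40, +inf): OK
No violation found at any node.
Result: Valid BST


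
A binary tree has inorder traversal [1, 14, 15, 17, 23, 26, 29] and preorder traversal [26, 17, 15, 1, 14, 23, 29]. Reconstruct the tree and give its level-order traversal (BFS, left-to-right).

Inorder:  [1, 14, 15, 17, 23, 26, 29]
Preorder: [26, 17, 15, 1, 14, 23, 29]
Algorithm: preorder visits root first, so consume preorder in order;
for each root, split the current inorder slice at that value into
left-subtree inorder and right-subtree inorder, then recurse.
Recursive splits:
  root=26; inorder splits into left=[1, 14, 15, 17, 23], right=[29]
  root=17; inorder splits into left=[1, 14, 15], right=[23]
  root=15; inorder splits into left=[1, 14], right=[]
  root=1; inorder splits into left=[], right=[14]
  root=14; inorder splits into left=[], right=[]
  root=23; inorder splits into left=[], right=[]
  root=29; inorder splits into left=[], right=[]
Reconstructed level-order: [26, 17, 29, 15, 23, 1, 14]


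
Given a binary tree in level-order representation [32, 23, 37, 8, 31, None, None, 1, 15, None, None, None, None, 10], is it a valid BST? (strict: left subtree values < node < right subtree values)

Level-order array: [32, 23, 37, 8, 31, None, None, 1, 15, None, None, None, None, 10]
Validate using subtree bounds (lo, hi): at each node, require lo < value < hi,
then recurse left with hi=value and right with lo=value.
Preorder trace (stopping at first violation):
  at node 32 with bounds (-inf, +inf): OK
  at node 23 with bounds (-inf, 32): OK
  at node 8 with bounds (-inf, 23): OK
  at node 1 with bounds (-inf, 8): OK
  at node 15 with bounds (8, 23): OK
  at node 10 with bounds (8, 15): OK
  at node 31 with bounds (23, 32): OK
  at node 37 with bounds (32, +inf): OK
No violation found at any node.
Result: Valid BST


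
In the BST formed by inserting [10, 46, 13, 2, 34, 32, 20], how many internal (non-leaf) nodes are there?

Tree built from: [10, 46, 13, 2, 34, 32, 20]
Tree (level-order array): [10, 2, 46, None, None, 13, None, None, 34, 32, None, 20]
Rule: An internal node has at least one child.
Per-node child counts:
  node 10: 2 child(ren)
  node 2: 0 child(ren)
  node 46: 1 child(ren)
  node 13: 1 child(ren)
  node 34: 1 child(ren)
  node 32: 1 child(ren)
  node 20: 0 child(ren)
Matching nodes: [10, 46, 13, 34, 32]
Count of internal (non-leaf) nodes: 5


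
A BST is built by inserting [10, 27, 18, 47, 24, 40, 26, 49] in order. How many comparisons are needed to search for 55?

Search path for 55: 10 -> 27 -> 47 -> 49
Found: False
Comparisons: 4


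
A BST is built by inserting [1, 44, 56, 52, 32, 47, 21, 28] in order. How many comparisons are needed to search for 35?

Search path for 35: 1 -> 44 -> 32
Found: False
Comparisons: 3


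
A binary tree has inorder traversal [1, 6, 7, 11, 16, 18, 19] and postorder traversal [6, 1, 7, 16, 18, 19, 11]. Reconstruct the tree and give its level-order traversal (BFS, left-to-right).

Inorder:   [1, 6, 7, 11, 16, 18, 19]
Postorder: [6, 1, 7, 16, 18, 19, 11]
Algorithm: postorder visits root last, so walk postorder right-to-left;
each value is the root of the current inorder slice — split it at that
value, recurse on the right subtree first, then the left.
Recursive splits:
  root=11; inorder splits into left=[1, 6, 7], right=[16, 18, 19]
  root=19; inorder splits into left=[16, 18], right=[]
  root=18; inorder splits into left=[16], right=[]
  root=16; inorder splits into left=[], right=[]
  root=7; inorder splits into left=[1, 6], right=[]
  root=1; inorder splits into left=[], right=[6]
  root=6; inorder splits into left=[], right=[]
Reconstructed level-order: [11, 7, 19, 1, 18, 6, 16]


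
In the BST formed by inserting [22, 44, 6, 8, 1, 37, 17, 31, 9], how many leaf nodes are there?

Tree built from: [22, 44, 6, 8, 1, 37, 17, 31, 9]
Tree (level-order array): [22, 6, 44, 1, 8, 37, None, None, None, None, 17, 31, None, 9]
Rule: A leaf has 0 children.
Per-node child counts:
  node 22: 2 child(ren)
  node 6: 2 child(ren)
  node 1: 0 child(ren)
  node 8: 1 child(ren)
  node 17: 1 child(ren)
  node 9: 0 child(ren)
  node 44: 1 child(ren)
  node 37: 1 child(ren)
  node 31: 0 child(ren)
Matching nodes: [1, 9, 31]
Count of leaf nodes: 3


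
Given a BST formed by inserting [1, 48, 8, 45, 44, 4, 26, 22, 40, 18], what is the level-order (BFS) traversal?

Tree insertion order: [1, 48, 8, 45, 44, 4, 26, 22, 40, 18]
Tree (level-order array): [1, None, 48, 8, None, 4, 45, None, None, 44, None, 26, None, 22, 40, 18]
BFS from the root, enqueuing left then right child of each popped node:
  queue [1] -> pop 1, enqueue [48], visited so far: [1]
  queue [48] -> pop 48, enqueue [8], visited so far: [1, 48]
  queue [8] -> pop 8, enqueue [4, 45], visited so far: [1, 48, 8]
  queue [4, 45] -> pop 4, enqueue [none], visited so far: [1, 48, 8, 4]
  queue [45] -> pop 45, enqueue [44], visited so far: [1, 48, 8, 4, 45]
  queue [44] -> pop 44, enqueue [26], visited so far: [1, 48, 8, 4, 45, 44]
  queue [26] -> pop 26, enqueue [22, 40], visited so far: [1, 48, 8, 4, 45, 44, 26]
  queue [22, 40] -> pop 22, enqueue [18], visited so far: [1, 48, 8, 4, 45, 44, 26, 22]
  queue [40, 18] -> pop 40, enqueue [none], visited so far: [1, 48, 8, 4, 45, 44, 26, 22, 40]
  queue [18] -> pop 18, enqueue [none], visited so far: [1, 48, 8, 4, 45, 44, 26, 22, 40, 18]
Result: [1, 48, 8, 4, 45, 44, 26, 22, 40, 18]


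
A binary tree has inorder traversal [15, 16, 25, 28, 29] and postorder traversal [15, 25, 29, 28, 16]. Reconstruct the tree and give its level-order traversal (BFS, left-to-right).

Inorder:   [15, 16, 25, 28, 29]
Postorder: [15, 25, 29, 28, 16]
Algorithm: postorder visits root last, so walk postorder right-to-left;
each value is the root of the current inorder slice — split it at that
value, recurse on the right subtree first, then the left.
Recursive splits:
  root=16; inorder splits into left=[15], right=[25, 28, 29]
  root=28; inorder splits into left=[25], right=[29]
  root=29; inorder splits into left=[], right=[]
  root=25; inorder splits into left=[], right=[]
  root=15; inorder splits into left=[], right=[]
Reconstructed level-order: [16, 15, 28, 25, 29]


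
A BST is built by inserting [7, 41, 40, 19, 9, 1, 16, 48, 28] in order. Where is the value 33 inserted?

Starting tree (level order): [7, 1, 41, None, None, 40, 48, 19, None, None, None, 9, 28, None, 16]
Insertion path: 7 -> 41 -> 40 -> 19 -> 28
Result: insert 33 as right child of 28
Final tree (level order): [7, 1, 41, None, None, 40, 48, 19, None, None, None, 9, 28, None, 16, None, 33]


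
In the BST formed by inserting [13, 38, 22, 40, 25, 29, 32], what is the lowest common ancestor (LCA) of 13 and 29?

Tree insertion order: [13, 38, 22, 40, 25, 29, 32]
Tree (level-order array): [13, None, 38, 22, 40, None, 25, None, None, None, 29, None, 32]
In a BST, the LCA of p=13, q=29 is the first node v on the
root-to-leaf path with p <= v <= q (go left if both < v, right if both > v).
Walk from root:
  at 13: 13 <= 13 <= 29, this is the LCA
LCA = 13


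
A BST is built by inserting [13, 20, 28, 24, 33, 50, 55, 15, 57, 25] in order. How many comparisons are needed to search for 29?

Search path for 29: 13 -> 20 -> 28 -> 33
Found: False
Comparisons: 4


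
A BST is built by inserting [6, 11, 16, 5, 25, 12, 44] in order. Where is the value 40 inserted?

Starting tree (level order): [6, 5, 11, None, None, None, 16, 12, 25, None, None, None, 44]
Insertion path: 6 -> 11 -> 16 -> 25 -> 44
Result: insert 40 as left child of 44
Final tree (level order): [6, 5, 11, None, None, None, 16, 12, 25, None, None, None, 44, 40]


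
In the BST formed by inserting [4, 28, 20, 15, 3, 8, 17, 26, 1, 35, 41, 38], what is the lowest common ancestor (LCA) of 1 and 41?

Tree insertion order: [4, 28, 20, 15, 3, 8, 17, 26, 1, 35, 41, 38]
Tree (level-order array): [4, 3, 28, 1, None, 20, 35, None, None, 15, 26, None, 41, 8, 17, None, None, 38]
In a BST, the LCA of p=1, q=41 is the first node v on the
root-to-leaf path with p <= v <= q (go left if both < v, right if both > v).
Walk from root:
  at 4: 1 <= 4 <= 41, this is the LCA
LCA = 4


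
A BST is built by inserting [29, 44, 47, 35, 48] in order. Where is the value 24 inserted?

Starting tree (level order): [29, None, 44, 35, 47, None, None, None, 48]
Insertion path: 29
Result: insert 24 as left child of 29
Final tree (level order): [29, 24, 44, None, None, 35, 47, None, None, None, 48]


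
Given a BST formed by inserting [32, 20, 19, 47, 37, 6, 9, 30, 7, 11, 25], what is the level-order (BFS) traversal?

Tree insertion order: [32, 20, 19, 47, 37, 6, 9, 30, 7, 11, 25]
Tree (level-order array): [32, 20, 47, 19, 30, 37, None, 6, None, 25, None, None, None, None, 9, None, None, 7, 11]
BFS from the root, enqueuing left then right child of each popped node:
  queue [32] -> pop 32, enqueue [20, 47], visited so far: [32]
  queue [20, 47] -> pop 20, enqueue [19, 30], visited so far: [32, 20]
  queue [47, 19, 30] -> pop 47, enqueue [37], visited so far: [32, 20, 47]
  queue [19, 30, 37] -> pop 19, enqueue [6], visited so far: [32, 20, 47, 19]
  queue [30, 37, 6] -> pop 30, enqueue [25], visited so far: [32, 20, 47, 19, 30]
  queue [37, 6, 25] -> pop 37, enqueue [none], visited so far: [32, 20, 47, 19, 30, 37]
  queue [6, 25] -> pop 6, enqueue [9], visited so far: [32, 20, 47, 19, 30, 37, 6]
  queue [25, 9] -> pop 25, enqueue [none], visited so far: [32, 20, 47, 19, 30, 37, 6, 25]
  queue [9] -> pop 9, enqueue [7, 11], visited so far: [32, 20, 47, 19, 30, 37, 6, 25, 9]
  queue [7, 11] -> pop 7, enqueue [none], visited so far: [32, 20, 47, 19, 30, 37, 6, 25, 9, 7]
  queue [11] -> pop 11, enqueue [none], visited so far: [32, 20, 47, 19, 30, 37, 6, 25, 9, 7, 11]
Result: [32, 20, 47, 19, 30, 37, 6, 25, 9, 7, 11]


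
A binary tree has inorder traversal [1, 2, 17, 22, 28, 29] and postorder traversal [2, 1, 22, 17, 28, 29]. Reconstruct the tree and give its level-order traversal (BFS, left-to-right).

Inorder:   [1, 2, 17, 22, 28, 29]
Postorder: [2, 1, 22, 17, 28, 29]
Algorithm: postorder visits root last, so walk postorder right-to-left;
each value is the root of the current inorder slice — split it at that
value, recurse on the right subtree first, then the left.
Recursive splits:
  root=29; inorder splits into left=[1, 2, 17, 22, 28], right=[]
  root=28; inorder splits into left=[1, 2, 17, 22], right=[]
  root=17; inorder splits into left=[1, 2], right=[22]
  root=22; inorder splits into left=[], right=[]
  root=1; inorder splits into left=[], right=[2]
  root=2; inorder splits into left=[], right=[]
Reconstructed level-order: [29, 28, 17, 1, 22, 2]


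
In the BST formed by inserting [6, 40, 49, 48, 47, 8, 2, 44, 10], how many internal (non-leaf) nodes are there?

Tree built from: [6, 40, 49, 48, 47, 8, 2, 44, 10]
Tree (level-order array): [6, 2, 40, None, None, 8, 49, None, 10, 48, None, None, None, 47, None, 44]
Rule: An internal node has at least one child.
Per-node child counts:
  node 6: 2 child(ren)
  node 2: 0 child(ren)
  node 40: 2 child(ren)
  node 8: 1 child(ren)
  node 10: 0 child(ren)
  node 49: 1 child(ren)
  node 48: 1 child(ren)
  node 47: 1 child(ren)
  node 44: 0 child(ren)
Matching nodes: [6, 40, 8, 49, 48, 47]
Count of internal (non-leaf) nodes: 6


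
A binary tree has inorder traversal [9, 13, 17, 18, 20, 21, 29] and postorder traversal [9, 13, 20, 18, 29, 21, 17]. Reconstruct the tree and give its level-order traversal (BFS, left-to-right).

Inorder:   [9, 13, 17, 18, 20, 21, 29]
Postorder: [9, 13, 20, 18, 29, 21, 17]
Algorithm: postorder visits root last, so walk postorder right-to-left;
each value is the root of the current inorder slice — split it at that
value, recurse on the right subtree first, then the left.
Recursive splits:
  root=17; inorder splits into left=[9, 13], right=[18, 20, 21, 29]
  root=21; inorder splits into left=[18, 20], right=[29]
  root=29; inorder splits into left=[], right=[]
  root=18; inorder splits into left=[], right=[20]
  root=20; inorder splits into left=[], right=[]
  root=13; inorder splits into left=[9], right=[]
  root=9; inorder splits into left=[], right=[]
Reconstructed level-order: [17, 13, 21, 9, 18, 29, 20]


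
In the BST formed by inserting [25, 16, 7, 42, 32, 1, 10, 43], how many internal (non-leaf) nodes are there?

Tree built from: [25, 16, 7, 42, 32, 1, 10, 43]
Tree (level-order array): [25, 16, 42, 7, None, 32, 43, 1, 10]
Rule: An internal node has at least one child.
Per-node child counts:
  node 25: 2 child(ren)
  node 16: 1 child(ren)
  node 7: 2 child(ren)
  node 1: 0 child(ren)
  node 10: 0 child(ren)
  node 42: 2 child(ren)
  node 32: 0 child(ren)
  node 43: 0 child(ren)
Matching nodes: [25, 16, 7, 42]
Count of internal (non-leaf) nodes: 4


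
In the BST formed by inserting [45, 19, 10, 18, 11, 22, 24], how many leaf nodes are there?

Tree built from: [45, 19, 10, 18, 11, 22, 24]
Tree (level-order array): [45, 19, None, 10, 22, None, 18, None, 24, 11]
Rule: A leaf has 0 children.
Per-node child counts:
  node 45: 1 child(ren)
  node 19: 2 child(ren)
  node 10: 1 child(ren)
  node 18: 1 child(ren)
  node 11: 0 child(ren)
  node 22: 1 child(ren)
  node 24: 0 child(ren)
Matching nodes: [11, 24]
Count of leaf nodes: 2


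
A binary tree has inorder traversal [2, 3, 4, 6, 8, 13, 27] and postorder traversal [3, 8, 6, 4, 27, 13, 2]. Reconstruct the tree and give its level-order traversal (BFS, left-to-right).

Inorder:   [2, 3, 4, 6, 8, 13, 27]
Postorder: [3, 8, 6, 4, 27, 13, 2]
Algorithm: postorder visits root last, so walk postorder right-to-left;
each value is the root of the current inorder slice — split it at that
value, recurse on the right subtree first, then the left.
Recursive splits:
  root=2; inorder splits into left=[], right=[3, 4, 6, 8, 13, 27]
  root=13; inorder splits into left=[3, 4, 6, 8], right=[27]
  root=27; inorder splits into left=[], right=[]
  root=4; inorder splits into left=[3], right=[6, 8]
  root=6; inorder splits into left=[], right=[8]
  root=8; inorder splits into left=[], right=[]
  root=3; inorder splits into left=[], right=[]
Reconstructed level-order: [2, 13, 4, 27, 3, 6, 8]


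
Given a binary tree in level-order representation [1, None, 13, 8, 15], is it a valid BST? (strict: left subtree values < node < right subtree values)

Level-order array: [1, None, 13, 8, 15]
Validate using subtree bounds (lo, hi): at each node, require lo < value < hi,
then recurse left with hi=value and right with lo=value.
Preorder trace (stopping at first violation):
  at node 1 with bounds (-inf, +inf): OK
  at node 13 with bounds (1, +inf): OK
  at node 8 with bounds (1, 13): OK
  at node 15 with bounds (13, +inf): OK
No violation found at any node.
Result: Valid BST


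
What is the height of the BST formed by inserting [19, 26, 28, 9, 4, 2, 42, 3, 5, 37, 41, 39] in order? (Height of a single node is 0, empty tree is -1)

Insertion order: [19, 26, 28, 9, 4, 2, 42, 3, 5, 37, 41, 39]
Tree (level-order array): [19, 9, 26, 4, None, None, 28, 2, 5, None, 42, None, 3, None, None, 37, None, None, None, None, 41, 39]
Compute height bottom-up (empty subtree = -1):
  height(3) = 1 + max(-1, -1) = 0
  height(2) = 1 + max(-1, 0) = 1
  height(5) = 1 + max(-1, -1) = 0
  height(4) = 1 + max(1, 0) = 2
  height(9) = 1 + max(2, -1) = 3
  height(39) = 1 + max(-1, -1) = 0
  height(41) = 1 + max(0, -1) = 1
  height(37) = 1 + max(-1, 1) = 2
  height(42) = 1 + max(2, -1) = 3
  height(28) = 1 + max(-1, 3) = 4
  height(26) = 1 + max(-1, 4) = 5
  height(19) = 1 + max(3, 5) = 6
Height = 6


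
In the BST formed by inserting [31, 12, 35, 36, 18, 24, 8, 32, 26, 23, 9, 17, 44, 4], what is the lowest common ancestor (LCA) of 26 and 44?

Tree insertion order: [31, 12, 35, 36, 18, 24, 8, 32, 26, 23, 9, 17, 44, 4]
Tree (level-order array): [31, 12, 35, 8, 18, 32, 36, 4, 9, 17, 24, None, None, None, 44, None, None, None, None, None, None, 23, 26]
In a BST, the LCA of p=26, q=44 is the first node v on the
root-to-leaf path with p <= v <= q (go left if both < v, right if both > v).
Walk from root:
  at 31: 26 <= 31 <= 44, this is the LCA
LCA = 31


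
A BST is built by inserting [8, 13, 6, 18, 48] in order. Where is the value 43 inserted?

Starting tree (level order): [8, 6, 13, None, None, None, 18, None, 48]
Insertion path: 8 -> 13 -> 18 -> 48
Result: insert 43 as left child of 48
Final tree (level order): [8, 6, 13, None, None, None, 18, None, 48, 43]


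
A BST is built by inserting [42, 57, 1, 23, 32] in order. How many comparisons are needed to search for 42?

Search path for 42: 42
Found: True
Comparisons: 1


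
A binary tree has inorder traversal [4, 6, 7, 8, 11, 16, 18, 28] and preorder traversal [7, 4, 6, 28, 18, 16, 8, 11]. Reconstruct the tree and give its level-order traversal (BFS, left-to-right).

Inorder:  [4, 6, 7, 8, 11, 16, 18, 28]
Preorder: [7, 4, 6, 28, 18, 16, 8, 11]
Algorithm: preorder visits root first, so consume preorder in order;
for each root, split the current inorder slice at that value into
left-subtree inorder and right-subtree inorder, then recurse.
Recursive splits:
  root=7; inorder splits into left=[4, 6], right=[8, 11, 16, 18, 28]
  root=4; inorder splits into left=[], right=[6]
  root=6; inorder splits into left=[], right=[]
  root=28; inorder splits into left=[8, 11, 16, 18], right=[]
  root=18; inorder splits into left=[8, 11, 16], right=[]
  root=16; inorder splits into left=[8, 11], right=[]
  root=8; inorder splits into left=[], right=[11]
  root=11; inorder splits into left=[], right=[]
Reconstructed level-order: [7, 4, 28, 6, 18, 16, 8, 11]


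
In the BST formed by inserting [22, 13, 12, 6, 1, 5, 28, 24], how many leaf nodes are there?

Tree built from: [22, 13, 12, 6, 1, 5, 28, 24]
Tree (level-order array): [22, 13, 28, 12, None, 24, None, 6, None, None, None, 1, None, None, 5]
Rule: A leaf has 0 children.
Per-node child counts:
  node 22: 2 child(ren)
  node 13: 1 child(ren)
  node 12: 1 child(ren)
  node 6: 1 child(ren)
  node 1: 1 child(ren)
  node 5: 0 child(ren)
  node 28: 1 child(ren)
  node 24: 0 child(ren)
Matching nodes: [5, 24]
Count of leaf nodes: 2


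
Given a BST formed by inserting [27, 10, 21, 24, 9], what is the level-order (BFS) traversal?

Tree insertion order: [27, 10, 21, 24, 9]
Tree (level-order array): [27, 10, None, 9, 21, None, None, None, 24]
BFS from the root, enqueuing left then right child of each popped node:
  queue [27] -> pop 27, enqueue [10], visited so far: [27]
  queue [10] -> pop 10, enqueue [9, 21], visited so far: [27, 10]
  queue [9, 21] -> pop 9, enqueue [none], visited so far: [27, 10, 9]
  queue [21] -> pop 21, enqueue [24], visited so far: [27, 10, 9, 21]
  queue [24] -> pop 24, enqueue [none], visited so far: [27, 10, 9, 21, 24]
Result: [27, 10, 9, 21, 24]


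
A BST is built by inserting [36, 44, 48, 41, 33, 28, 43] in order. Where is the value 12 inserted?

Starting tree (level order): [36, 33, 44, 28, None, 41, 48, None, None, None, 43]
Insertion path: 36 -> 33 -> 28
Result: insert 12 as left child of 28
Final tree (level order): [36, 33, 44, 28, None, 41, 48, 12, None, None, 43]


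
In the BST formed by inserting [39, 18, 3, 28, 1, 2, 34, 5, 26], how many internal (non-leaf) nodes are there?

Tree built from: [39, 18, 3, 28, 1, 2, 34, 5, 26]
Tree (level-order array): [39, 18, None, 3, 28, 1, 5, 26, 34, None, 2]
Rule: An internal node has at least one child.
Per-node child counts:
  node 39: 1 child(ren)
  node 18: 2 child(ren)
  node 3: 2 child(ren)
  node 1: 1 child(ren)
  node 2: 0 child(ren)
  node 5: 0 child(ren)
  node 28: 2 child(ren)
  node 26: 0 child(ren)
  node 34: 0 child(ren)
Matching nodes: [39, 18, 3, 1, 28]
Count of internal (non-leaf) nodes: 5


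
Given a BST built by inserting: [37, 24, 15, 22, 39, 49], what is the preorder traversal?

Tree insertion order: [37, 24, 15, 22, 39, 49]
Tree (level-order array): [37, 24, 39, 15, None, None, 49, None, 22]
Preorder traversal: [37, 24, 15, 22, 39, 49]


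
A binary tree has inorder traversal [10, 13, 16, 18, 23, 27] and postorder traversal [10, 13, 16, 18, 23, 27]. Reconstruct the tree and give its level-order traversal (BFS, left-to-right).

Inorder:   [10, 13, 16, 18, 23, 27]
Postorder: [10, 13, 16, 18, 23, 27]
Algorithm: postorder visits root last, so walk postorder right-to-left;
each value is the root of the current inorder slice — split it at that
value, recurse on the right subtree first, then the left.
Recursive splits:
  root=27; inorder splits into left=[10, 13, 16, 18, 23], right=[]
  root=23; inorder splits into left=[10, 13, 16, 18], right=[]
  root=18; inorder splits into left=[10, 13, 16], right=[]
  root=16; inorder splits into left=[10, 13], right=[]
  root=13; inorder splits into left=[10], right=[]
  root=10; inorder splits into left=[], right=[]
Reconstructed level-order: [27, 23, 18, 16, 13, 10]
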